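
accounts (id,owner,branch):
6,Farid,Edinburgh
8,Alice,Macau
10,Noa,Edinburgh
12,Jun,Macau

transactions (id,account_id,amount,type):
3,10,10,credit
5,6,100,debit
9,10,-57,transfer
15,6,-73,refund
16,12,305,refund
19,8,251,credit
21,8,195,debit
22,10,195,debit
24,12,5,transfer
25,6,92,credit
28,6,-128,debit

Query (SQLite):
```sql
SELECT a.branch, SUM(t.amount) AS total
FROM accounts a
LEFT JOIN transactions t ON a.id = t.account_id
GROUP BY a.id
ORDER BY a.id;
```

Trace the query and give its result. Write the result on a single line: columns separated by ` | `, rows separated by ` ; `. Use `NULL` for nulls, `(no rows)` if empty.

Edinburgh | -9 ; Macau | 446 ; Edinburgh | 148 ; Macau | 310

LEFT JOIN keeps every accounts row; unmatched ones get NULL for transactions columns.
Group by accounts.id and compute SUM(t.amount). SUM over an all-NULL group is NULL.
  6: ids {5, 15, 25, 28} → SUM(t.amount)=-9
  8: ids {19, 21} → SUM(t.amount)=446
  10: ids {3, 9, 22} → SUM(t.amount)=148
  12: ids {16, 24} → SUM(t.amount)=310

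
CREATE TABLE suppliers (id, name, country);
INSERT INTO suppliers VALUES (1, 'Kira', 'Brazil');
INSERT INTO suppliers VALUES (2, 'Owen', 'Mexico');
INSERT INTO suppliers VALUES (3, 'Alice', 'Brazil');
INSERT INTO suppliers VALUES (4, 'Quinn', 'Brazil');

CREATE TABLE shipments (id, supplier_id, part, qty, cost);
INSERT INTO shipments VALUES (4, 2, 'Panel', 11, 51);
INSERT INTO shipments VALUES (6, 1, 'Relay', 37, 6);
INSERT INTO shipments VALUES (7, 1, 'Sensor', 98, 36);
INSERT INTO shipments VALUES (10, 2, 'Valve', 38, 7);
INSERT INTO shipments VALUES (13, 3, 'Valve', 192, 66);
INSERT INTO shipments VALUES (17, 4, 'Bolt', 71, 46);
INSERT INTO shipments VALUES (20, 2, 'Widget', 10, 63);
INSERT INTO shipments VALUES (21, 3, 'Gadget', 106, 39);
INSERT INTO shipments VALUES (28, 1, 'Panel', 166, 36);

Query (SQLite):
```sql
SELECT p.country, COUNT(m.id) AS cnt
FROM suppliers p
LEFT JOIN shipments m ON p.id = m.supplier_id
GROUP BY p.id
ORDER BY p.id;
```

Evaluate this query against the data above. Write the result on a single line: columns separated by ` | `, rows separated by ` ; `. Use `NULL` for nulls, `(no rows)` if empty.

Brazil | 3 ; Mexico | 3 ; Brazil | 2 ; Brazil | 1

LEFT JOIN keeps every suppliers row; unmatched ones get NULL for shipments columns.
Group by suppliers.id and compute COUNT(m.id). COUNT(col) of an all-NULL group is 0.
  1: ids {6, 7, 28} → COUNT(m.id)=3
  2: ids {4, 10, 20} → COUNT(m.id)=3
  3: ids {13, 21} → COUNT(m.id)=2
  4: ids {17} → COUNT(m.id)=1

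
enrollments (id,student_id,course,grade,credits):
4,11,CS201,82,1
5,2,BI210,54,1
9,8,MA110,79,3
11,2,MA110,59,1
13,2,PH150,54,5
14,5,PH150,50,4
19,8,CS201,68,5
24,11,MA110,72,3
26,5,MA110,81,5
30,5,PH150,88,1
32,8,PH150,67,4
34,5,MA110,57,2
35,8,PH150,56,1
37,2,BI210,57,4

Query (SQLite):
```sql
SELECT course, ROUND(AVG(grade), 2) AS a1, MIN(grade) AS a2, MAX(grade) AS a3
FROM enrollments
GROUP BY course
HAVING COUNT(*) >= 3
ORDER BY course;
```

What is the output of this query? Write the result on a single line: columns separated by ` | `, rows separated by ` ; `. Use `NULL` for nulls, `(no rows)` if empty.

Group enrollments by course.
Per group compute: ROUND(AVG(grade), 2), MIN(grade), MAX(grade).
HAVING: drop groups with fewer than 3 rows.
  BI210: ids {5, 37} → ROUND(AVG(grade), 2)=55.5, MIN(grade)=54, MAX(grade)=57
  CS201: ids {4, 19} → ROUND(AVG(grade), 2)=75, MIN(grade)=68, MAX(grade)=82
  MA110: ids {9, 11, 24, 26, 34} → ROUND(AVG(grade), 2)=69.6, MIN(grade)=57, MAX(grade)=81
  PH150: ids {13, 14, 30, 32, 35} → ROUND(AVG(grade), 2)=63, MIN(grade)=50, MAX(grade)=88

MA110 | 69.6 | 57 | 81 ; PH150 | 63 | 50 | 88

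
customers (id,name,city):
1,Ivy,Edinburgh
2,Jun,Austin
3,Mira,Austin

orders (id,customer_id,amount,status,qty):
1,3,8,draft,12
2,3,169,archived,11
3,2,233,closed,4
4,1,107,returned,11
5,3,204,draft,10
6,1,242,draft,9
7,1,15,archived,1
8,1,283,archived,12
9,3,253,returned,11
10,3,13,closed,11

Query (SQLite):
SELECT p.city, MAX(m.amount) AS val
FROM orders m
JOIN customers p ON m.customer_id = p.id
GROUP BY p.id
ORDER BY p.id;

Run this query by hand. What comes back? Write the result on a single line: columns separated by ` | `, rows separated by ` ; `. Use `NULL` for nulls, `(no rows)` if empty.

Edinburgh | 283 ; Austin | 233 ; Austin | 253

Join each orders row to its customers via customer_id.
Group joined rows by customers.id; compute MAX(m.amount) per group.
  1: ids {4, 6, 7, 8} → MAX(m.amount)=283
  2: ids {3} → MAX(m.amount)=233
  3: ids {1, 2, 5, 9, 10} → MAX(m.amount)=253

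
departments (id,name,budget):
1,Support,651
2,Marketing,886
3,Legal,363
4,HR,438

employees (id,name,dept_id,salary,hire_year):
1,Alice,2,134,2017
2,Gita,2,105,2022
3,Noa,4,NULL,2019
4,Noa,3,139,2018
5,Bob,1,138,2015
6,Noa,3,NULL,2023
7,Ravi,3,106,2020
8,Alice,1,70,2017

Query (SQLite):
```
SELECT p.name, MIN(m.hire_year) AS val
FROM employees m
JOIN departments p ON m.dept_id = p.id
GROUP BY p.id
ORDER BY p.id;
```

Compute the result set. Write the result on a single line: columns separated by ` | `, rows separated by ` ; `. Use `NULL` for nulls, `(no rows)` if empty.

Join each employees row to its departments via dept_id.
Group joined rows by departments.id; compute MIN(m.hire_year) per group.
  1: ids {5, 8} → MIN(m.hire_year)=2015
  2: ids {1, 2} → MIN(m.hire_year)=2017
  3: ids {4, 6, 7} → MIN(m.hire_year)=2018
  4: ids {3} → MIN(m.hire_year)=2019

Support | 2015 ; Marketing | 2017 ; Legal | 2018 ; HR | 2019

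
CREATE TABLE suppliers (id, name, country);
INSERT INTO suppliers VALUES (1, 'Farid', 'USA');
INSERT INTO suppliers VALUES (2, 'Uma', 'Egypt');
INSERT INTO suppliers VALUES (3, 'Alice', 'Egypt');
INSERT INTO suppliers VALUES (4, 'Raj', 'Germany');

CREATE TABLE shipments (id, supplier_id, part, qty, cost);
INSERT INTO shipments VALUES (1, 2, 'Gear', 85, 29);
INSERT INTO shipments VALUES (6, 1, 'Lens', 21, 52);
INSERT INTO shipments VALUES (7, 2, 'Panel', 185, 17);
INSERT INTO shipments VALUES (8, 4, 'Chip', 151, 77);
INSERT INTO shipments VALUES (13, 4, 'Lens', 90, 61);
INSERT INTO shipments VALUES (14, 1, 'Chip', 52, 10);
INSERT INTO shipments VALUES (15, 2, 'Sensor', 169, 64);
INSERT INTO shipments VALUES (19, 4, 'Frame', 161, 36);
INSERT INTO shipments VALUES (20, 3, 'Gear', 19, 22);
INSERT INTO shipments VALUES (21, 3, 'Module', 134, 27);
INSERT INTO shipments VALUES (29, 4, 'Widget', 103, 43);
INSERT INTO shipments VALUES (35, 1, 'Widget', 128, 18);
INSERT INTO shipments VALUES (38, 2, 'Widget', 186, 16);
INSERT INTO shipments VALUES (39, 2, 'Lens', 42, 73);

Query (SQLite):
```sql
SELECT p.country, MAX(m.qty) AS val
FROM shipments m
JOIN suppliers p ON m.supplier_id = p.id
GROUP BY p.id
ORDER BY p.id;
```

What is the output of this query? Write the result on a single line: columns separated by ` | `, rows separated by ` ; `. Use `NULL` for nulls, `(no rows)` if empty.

Join each shipments row to its suppliers via supplier_id.
Group joined rows by suppliers.id; compute MAX(m.qty) per group.
  1: ids {6, 14, 35} → MAX(m.qty)=128
  2: ids {1, 7, 15, 38, 39} → MAX(m.qty)=186
  3: ids {20, 21} → MAX(m.qty)=134
  4: ids {8, 13, 19, 29} → MAX(m.qty)=161

USA | 128 ; Egypt | 186 ; Egypt | 134 ; Germany | 161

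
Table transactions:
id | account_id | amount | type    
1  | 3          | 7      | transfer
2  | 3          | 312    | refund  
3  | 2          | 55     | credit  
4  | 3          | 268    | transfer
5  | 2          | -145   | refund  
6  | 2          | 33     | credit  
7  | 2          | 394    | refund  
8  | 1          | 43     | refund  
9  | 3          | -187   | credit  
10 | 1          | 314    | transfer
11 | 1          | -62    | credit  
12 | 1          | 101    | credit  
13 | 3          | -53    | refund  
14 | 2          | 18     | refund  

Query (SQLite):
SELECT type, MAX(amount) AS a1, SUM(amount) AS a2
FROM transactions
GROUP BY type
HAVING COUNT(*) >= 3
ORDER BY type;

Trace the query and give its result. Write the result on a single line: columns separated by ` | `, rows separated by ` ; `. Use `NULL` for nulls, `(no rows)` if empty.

credit | 101 | -60 ; refund | 394 | 569 ; transfer | 314 | 589

Group transactions by type.
Per group compute: MAX(amount), SUM(amount).
HAVING: drop groups with fewer than 3 rows.
  credit: ids {3, 6, 9, 11, 12} → MAX(amount)=101, SUM(amount)=-60
  refund: ids {2, 5, 7, 8, 13, 14} → MAX(amount)=394, SUM(amount)=569
  transfer: ids {1, 4, 10} → MAX(amount)=314, SUM(amount)=589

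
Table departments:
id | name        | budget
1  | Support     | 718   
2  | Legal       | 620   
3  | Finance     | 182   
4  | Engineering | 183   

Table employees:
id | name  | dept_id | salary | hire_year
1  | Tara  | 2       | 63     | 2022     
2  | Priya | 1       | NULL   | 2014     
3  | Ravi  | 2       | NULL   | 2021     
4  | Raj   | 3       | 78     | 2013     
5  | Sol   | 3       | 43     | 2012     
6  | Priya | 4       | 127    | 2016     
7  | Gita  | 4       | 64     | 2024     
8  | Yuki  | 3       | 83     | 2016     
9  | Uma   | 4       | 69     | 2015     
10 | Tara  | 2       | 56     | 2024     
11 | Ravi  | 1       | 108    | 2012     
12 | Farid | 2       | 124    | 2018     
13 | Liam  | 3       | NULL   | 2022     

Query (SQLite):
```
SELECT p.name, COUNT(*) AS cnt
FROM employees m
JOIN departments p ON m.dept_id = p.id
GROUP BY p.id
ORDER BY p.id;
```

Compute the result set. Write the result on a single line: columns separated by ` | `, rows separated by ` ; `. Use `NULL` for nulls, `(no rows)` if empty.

Support | 2 ; Legal | 4 ; Finance | 4 ; Engineering | 3

Join each employees row to its departments via dept_id.
Group joined rows by departments.id; compute COUNT(*) per group.
  1: ids {2, 11} → COUNT(*)=2
  2: ids {1, 3, 10, 12} → COUNT(*)=4
  3: ids {4, 5, 8, 13} → COUNT(*)=4
  4: ids {6, 7, 9} → COUNT(*)=3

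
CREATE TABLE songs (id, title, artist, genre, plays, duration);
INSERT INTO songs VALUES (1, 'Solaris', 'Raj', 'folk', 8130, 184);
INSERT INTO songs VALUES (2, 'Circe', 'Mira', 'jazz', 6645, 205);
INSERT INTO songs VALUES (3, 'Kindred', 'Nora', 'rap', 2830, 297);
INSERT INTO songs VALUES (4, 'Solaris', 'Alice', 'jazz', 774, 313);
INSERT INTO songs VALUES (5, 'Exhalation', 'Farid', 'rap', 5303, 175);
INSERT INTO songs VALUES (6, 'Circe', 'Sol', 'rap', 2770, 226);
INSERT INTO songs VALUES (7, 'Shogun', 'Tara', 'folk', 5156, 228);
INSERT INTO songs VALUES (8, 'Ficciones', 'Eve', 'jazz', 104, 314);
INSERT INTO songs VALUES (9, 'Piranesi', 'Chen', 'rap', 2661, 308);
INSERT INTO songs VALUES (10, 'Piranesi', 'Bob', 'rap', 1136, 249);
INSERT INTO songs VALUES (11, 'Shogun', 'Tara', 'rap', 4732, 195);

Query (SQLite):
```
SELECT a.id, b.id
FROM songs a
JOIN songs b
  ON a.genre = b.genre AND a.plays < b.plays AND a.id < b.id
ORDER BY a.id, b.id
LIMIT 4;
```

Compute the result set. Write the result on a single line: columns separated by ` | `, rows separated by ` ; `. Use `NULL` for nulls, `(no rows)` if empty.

Pairs (a,b) with same genre, a.plays < b.plays, a.id < b.id.
genre groups: folk:{1,7} jazz:{2,4,8} rap:{3,5,6,9,10,11}
Ordered by (a.id, b.id); first 4.

3 | 5 ; 3 | 11 ; 6 | 11 ; 9 | 11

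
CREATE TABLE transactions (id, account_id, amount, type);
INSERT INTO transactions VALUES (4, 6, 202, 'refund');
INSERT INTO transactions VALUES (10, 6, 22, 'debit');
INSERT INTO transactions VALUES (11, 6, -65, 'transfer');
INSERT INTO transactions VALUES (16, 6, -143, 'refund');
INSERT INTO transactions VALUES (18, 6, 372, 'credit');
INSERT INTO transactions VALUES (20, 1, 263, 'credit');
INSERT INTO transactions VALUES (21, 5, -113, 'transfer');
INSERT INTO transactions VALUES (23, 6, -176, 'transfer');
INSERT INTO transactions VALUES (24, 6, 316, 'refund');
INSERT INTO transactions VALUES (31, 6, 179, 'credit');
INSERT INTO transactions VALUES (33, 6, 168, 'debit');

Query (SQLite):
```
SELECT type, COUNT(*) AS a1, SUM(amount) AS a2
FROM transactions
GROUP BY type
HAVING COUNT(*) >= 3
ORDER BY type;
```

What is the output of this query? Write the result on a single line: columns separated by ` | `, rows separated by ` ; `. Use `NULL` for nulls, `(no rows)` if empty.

credit | 3 | 814 ; refund | 3 | 375 ; transfer | 3 | -354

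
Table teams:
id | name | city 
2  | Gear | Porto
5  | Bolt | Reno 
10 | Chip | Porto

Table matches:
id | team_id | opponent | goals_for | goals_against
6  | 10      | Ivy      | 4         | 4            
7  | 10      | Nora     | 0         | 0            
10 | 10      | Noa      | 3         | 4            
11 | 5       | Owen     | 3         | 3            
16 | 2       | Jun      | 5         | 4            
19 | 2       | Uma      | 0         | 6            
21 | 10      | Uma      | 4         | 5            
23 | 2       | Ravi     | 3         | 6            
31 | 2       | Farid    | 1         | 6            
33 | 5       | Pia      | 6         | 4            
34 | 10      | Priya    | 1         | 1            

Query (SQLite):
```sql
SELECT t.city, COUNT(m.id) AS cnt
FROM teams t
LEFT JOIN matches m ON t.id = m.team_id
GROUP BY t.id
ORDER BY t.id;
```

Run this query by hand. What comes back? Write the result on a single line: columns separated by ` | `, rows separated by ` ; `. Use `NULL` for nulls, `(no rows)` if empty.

Porto | 4 ; Reno | 2 ; Porto | 5

LEFT JOIN keeps every teams row; unmatched ones get NULL for matches columns.
Group by teams.id and compute COUNT(m.id). COUNT(col) of an all-NULL group is 0.
  2: ids {16, 19, 23, 31} → COUNT(m.id)=4
  5: ids {11, 33} → COUNT(m.id)=2
  10: ids {6, 7, 10, 21, 34} → COUNT(m.id)=5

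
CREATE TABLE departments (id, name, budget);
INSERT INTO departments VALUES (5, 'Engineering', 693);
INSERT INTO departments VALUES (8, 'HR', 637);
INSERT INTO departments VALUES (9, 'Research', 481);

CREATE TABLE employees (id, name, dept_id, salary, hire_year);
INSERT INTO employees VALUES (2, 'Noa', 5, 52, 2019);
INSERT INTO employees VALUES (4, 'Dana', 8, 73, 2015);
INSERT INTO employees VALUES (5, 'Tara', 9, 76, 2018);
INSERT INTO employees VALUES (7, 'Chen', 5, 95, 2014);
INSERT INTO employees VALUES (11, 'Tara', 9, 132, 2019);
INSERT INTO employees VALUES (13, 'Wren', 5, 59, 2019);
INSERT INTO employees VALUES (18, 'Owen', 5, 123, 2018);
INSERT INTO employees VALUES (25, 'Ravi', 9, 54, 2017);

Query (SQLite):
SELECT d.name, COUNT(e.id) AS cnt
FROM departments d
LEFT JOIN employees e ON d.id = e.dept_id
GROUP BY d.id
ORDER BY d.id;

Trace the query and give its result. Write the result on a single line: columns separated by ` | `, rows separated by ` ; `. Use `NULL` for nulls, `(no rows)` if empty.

LEFT JOIN keeps every departments row; unmatched ones get NULL for employees columns.
Group by departments.id and compute COUNT(e.id). COUNT(col) of an all-NULL group is 0.
  5: ids {2, 7, 13, 18} → COUNT(e.id)=4
  8: ids {4} → COUNT(e.id)=1
  9: ids {5, 11, 25} → COUNT(e.id)=3

Engineering | 4 ; HR | 1 ; Research | 3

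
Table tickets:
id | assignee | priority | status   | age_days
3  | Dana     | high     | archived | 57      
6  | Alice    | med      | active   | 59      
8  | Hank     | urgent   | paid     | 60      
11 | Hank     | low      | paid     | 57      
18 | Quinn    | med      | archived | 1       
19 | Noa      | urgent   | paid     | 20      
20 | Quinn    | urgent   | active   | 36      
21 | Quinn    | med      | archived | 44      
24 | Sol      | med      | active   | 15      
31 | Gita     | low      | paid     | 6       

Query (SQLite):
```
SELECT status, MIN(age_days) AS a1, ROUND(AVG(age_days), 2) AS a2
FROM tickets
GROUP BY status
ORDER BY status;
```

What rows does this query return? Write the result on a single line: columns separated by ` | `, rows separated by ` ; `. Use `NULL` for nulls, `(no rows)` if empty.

active | 15 | 36.67 ; archived | 1 | 34 ; paid | 6 | 35.75

Group tickets by status.
Per group compute: MIN(age_days), ROUND(AVG(age_days), 2).
  active: ids {6, 20, 24} → MIN(age_days)=15, ROUND(AVG(age_days), 2)=36.67
  archived: ids {3, 18, 21} → MIN(age_days)=1, ROUND(AVG(age_days), 2)=34
  paid: ids {8, 11, 19, 31} → MIN(age_days)=6, ROUND(AVG(age_days), 2)=35.75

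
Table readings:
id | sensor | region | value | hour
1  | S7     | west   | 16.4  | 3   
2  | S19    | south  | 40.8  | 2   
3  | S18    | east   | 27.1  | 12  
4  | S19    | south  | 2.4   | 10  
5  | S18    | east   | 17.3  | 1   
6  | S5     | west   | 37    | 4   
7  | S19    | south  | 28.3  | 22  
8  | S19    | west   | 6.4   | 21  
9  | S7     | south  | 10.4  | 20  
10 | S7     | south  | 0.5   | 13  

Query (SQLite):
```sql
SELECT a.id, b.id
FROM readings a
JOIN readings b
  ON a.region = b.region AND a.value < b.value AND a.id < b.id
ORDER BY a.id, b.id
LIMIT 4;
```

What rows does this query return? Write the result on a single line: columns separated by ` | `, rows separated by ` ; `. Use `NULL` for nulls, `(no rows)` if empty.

1 | 6 ; 4 | 7 ; 4 | 9

Pairs (a,b) with same region, a.value < b.value, a.id < b.id.
region groups: east:{3,5} south:{2,4,7,9,10} west:{1,6,8}
Ordered by (a.id, b.id); first 4.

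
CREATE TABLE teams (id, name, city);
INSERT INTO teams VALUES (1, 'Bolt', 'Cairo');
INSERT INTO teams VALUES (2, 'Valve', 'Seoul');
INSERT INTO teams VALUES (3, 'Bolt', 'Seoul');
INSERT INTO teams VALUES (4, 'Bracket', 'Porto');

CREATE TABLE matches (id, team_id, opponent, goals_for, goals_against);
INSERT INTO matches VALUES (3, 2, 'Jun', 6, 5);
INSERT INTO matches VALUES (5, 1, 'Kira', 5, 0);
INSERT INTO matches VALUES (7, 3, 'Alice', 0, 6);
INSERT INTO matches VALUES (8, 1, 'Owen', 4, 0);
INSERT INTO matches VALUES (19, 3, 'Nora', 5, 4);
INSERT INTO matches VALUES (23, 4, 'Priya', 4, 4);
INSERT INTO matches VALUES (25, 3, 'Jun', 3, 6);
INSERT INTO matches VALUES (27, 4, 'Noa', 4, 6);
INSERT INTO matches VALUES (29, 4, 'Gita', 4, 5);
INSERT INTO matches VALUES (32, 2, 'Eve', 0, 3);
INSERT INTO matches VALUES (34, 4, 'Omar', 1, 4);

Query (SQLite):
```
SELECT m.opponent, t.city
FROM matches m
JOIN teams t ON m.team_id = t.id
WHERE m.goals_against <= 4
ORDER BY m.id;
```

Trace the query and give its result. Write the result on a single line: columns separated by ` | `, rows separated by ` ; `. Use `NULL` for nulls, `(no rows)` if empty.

Each matches row matches the teams row where team_id = teams.id.
Then keep rows with m.goals_against <= 4.

Kira | Cairo ; Owen | Cairo ; Nora | Seoul ; Priya | Porto ; Eve | Seoul ; Omar | Porto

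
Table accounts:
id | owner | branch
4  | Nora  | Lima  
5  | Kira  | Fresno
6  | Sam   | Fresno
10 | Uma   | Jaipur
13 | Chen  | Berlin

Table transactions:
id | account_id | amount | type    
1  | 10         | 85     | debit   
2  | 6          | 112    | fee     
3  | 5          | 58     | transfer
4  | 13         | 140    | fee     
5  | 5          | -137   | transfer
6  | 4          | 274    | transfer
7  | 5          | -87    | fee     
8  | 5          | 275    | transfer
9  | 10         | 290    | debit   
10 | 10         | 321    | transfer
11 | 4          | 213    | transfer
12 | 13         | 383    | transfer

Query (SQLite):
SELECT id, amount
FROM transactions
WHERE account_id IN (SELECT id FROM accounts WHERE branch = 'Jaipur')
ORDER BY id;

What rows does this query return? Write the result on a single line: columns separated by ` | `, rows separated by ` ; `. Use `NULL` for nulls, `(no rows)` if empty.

Inner query: accounts.id where branch = 'Jaipur'.
Outer: keep transactions rows whose account_id is in that set.
Inner query → {10}

1 | 85 ; 9 | 290 ; 10 | 321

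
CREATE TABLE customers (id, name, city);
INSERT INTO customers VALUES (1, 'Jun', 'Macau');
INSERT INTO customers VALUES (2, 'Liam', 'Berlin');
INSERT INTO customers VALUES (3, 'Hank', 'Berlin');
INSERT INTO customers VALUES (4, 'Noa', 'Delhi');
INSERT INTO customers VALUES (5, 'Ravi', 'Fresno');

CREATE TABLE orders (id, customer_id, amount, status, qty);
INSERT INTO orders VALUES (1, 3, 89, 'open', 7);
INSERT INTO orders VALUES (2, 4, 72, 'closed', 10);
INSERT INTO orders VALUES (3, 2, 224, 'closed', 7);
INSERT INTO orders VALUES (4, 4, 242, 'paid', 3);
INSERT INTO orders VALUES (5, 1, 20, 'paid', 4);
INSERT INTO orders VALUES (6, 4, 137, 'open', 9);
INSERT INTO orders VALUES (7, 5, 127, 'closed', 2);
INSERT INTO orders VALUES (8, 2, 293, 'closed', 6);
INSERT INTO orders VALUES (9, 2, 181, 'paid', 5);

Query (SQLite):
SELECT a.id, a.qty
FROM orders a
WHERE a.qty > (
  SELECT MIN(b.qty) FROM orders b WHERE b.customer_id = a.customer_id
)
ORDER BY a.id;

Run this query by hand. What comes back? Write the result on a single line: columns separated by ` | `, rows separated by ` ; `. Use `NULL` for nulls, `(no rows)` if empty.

For each orders row a, compute MIN(qty) over rows sharing a.customer_id.
Keep row a if a.qty > that per-group MIN.
  customer_id=1: MIN(qty) = 4
  customer_id=2: MIN(qty) = 5
  customer_id=3: MIN(qty) = 7
  customer_id=4: MIN(qty) = 3
  customer_id=5: MIN(qty) = 2

2 | 10 ; 3 | 7 ; 6 | 9 ; 8 | 6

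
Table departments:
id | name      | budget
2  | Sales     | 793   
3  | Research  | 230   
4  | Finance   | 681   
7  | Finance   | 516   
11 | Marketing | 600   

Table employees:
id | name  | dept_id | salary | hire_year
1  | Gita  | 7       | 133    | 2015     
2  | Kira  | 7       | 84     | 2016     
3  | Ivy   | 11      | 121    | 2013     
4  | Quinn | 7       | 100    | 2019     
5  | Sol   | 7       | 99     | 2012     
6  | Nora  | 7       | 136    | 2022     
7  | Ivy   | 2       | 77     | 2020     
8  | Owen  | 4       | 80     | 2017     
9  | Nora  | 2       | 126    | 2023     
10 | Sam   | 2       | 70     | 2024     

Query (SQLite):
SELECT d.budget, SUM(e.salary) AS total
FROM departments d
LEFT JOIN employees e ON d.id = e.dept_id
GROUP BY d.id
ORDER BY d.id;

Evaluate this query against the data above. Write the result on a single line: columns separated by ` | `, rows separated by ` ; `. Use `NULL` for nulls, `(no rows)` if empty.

LEFT JOIN keeps every departments row; unmatched ones get NULL for employees columns.
Group by departments.id and compute SUM(e.salary). SUM over an all-NULL group is NULL.
  2: ids {7, 9, 10} → SUM(e.salary)=273
  3: ids {—} → SUM(e.salary)=NULL
  4: ids {8} → SUM(e.salary)=80
  7: ids {1, 2, 4, 5, 6} → SUM(e.salary)=552
  11: ids {3} → SUM(e.salary)=121

793 | 273 ; 230 | NULL ; 681 | 80 ; 516 | 552 ; 600 | 121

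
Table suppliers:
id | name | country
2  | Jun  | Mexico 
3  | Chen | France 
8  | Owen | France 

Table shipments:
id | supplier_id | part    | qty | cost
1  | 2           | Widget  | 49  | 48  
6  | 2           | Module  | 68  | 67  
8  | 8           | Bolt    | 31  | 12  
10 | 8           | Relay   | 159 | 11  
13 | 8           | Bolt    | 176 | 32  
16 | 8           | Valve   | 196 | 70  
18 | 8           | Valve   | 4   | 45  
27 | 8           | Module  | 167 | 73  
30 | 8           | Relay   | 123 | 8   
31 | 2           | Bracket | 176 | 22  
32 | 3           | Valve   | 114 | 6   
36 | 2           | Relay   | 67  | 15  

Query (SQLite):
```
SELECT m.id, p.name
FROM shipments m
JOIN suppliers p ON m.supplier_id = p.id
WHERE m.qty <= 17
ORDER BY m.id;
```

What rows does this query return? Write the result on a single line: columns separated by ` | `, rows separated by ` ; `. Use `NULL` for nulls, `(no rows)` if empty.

18 | Owen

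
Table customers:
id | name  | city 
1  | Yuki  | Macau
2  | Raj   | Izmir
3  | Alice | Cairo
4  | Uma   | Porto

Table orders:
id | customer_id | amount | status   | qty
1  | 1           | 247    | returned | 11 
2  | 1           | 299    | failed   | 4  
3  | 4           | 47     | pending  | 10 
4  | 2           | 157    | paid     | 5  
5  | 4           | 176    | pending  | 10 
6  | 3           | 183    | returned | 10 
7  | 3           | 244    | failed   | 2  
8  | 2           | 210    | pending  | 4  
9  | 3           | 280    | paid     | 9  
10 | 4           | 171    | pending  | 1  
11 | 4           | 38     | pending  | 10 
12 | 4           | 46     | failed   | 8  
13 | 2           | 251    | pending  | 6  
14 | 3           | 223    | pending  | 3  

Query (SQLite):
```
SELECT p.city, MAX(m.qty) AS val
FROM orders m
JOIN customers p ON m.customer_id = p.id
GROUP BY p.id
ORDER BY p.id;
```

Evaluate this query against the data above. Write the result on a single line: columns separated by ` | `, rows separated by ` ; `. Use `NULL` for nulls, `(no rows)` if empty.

Macau | 11 ; Izmir | 6 ; Cairo | 10 ; Porto | 10

Join each orders row to its customers via customer_id.
Group joined rows by customers.id; compute MAX(m.qty) per group.
  1: ids {1, 2} → MAX(m.qty)=11
  2: ids {4, 8, 13} → MAX(m.qty)=6
  3: ids {6, 7, 9, 14} → MAX(m.qty)=10
  4: ids {3, 5, 10, 11, 12} → MAX(m.qty)=10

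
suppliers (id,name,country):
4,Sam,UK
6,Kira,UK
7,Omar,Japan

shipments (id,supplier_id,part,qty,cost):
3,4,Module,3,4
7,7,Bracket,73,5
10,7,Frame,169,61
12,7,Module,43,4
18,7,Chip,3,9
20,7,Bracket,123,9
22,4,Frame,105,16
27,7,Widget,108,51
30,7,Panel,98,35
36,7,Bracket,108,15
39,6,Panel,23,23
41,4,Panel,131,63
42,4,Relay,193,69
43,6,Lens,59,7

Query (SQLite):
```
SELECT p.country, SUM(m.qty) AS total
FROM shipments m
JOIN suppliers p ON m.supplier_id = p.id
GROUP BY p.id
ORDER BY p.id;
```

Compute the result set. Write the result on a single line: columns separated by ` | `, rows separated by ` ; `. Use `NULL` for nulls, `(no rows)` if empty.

UK | 432 ; UK | 82 ; Japan | 725

Join each shipments row to its suppliers via supplier_id.
Group joined rows by suppliers.id; compute SUM(m.qty) per group.
  4: ids {3, 22, 41, 42} → SUM(m.qty)=432
  6: ids {39, 43} → SUM(m.qty)=82
  7: ids {7, 10, 12, 18, 20, 27, 30, 36} → SUM(m.qty)=725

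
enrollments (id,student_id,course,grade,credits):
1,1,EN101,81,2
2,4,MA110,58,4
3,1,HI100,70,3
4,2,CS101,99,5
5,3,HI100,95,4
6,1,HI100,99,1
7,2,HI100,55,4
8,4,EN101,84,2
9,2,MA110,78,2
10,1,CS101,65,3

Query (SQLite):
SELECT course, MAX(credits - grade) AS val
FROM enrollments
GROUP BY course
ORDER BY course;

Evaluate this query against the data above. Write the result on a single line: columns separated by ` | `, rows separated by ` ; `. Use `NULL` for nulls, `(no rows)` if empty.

CS101 | -62 ; EN101 | -79 ; HI100 | -51 ; MA110 | -54

For each row compute credits - grade.
Group by course; take MAX of the expression per group.
  CS101: ids {4, 10} → MAX(credits - grade)=-62
  EN101: ids {1, 8} → MAX(credits - grade)=-79
  HI100: ids {3, 5, 6, 7} → MAX(credits - grade)=-51
  MA110: ids {2, 9} → MAX(credits - grade)=-54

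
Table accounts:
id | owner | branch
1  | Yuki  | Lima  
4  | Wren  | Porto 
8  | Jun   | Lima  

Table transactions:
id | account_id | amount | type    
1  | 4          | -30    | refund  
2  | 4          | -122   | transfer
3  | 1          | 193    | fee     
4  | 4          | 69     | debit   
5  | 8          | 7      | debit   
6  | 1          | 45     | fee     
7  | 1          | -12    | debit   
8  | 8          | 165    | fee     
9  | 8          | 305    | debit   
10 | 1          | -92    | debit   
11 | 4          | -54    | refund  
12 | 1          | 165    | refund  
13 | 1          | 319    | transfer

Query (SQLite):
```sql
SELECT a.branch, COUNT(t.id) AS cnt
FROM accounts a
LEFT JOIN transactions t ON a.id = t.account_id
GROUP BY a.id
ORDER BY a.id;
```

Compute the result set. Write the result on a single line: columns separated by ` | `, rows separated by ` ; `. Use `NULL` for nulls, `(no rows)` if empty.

Lima | 6 ; Porto | 4 ; Lima | 3

LEFT JOIN keeps every accounts row; unmatched ones get NULL for transactions columns.
Group by accounts.id and compute COUNT(t.id). COUNT(col) of an all-NULL group is 0.
  1: ids {3, 6, 7, 10, 12, 13} → COUNT(t.id)=6
  4: ids {1, 2, 4, 11} → COUNT(t.id)=4
  8: ids {5, 8, 9} → COUNT(t.id)=3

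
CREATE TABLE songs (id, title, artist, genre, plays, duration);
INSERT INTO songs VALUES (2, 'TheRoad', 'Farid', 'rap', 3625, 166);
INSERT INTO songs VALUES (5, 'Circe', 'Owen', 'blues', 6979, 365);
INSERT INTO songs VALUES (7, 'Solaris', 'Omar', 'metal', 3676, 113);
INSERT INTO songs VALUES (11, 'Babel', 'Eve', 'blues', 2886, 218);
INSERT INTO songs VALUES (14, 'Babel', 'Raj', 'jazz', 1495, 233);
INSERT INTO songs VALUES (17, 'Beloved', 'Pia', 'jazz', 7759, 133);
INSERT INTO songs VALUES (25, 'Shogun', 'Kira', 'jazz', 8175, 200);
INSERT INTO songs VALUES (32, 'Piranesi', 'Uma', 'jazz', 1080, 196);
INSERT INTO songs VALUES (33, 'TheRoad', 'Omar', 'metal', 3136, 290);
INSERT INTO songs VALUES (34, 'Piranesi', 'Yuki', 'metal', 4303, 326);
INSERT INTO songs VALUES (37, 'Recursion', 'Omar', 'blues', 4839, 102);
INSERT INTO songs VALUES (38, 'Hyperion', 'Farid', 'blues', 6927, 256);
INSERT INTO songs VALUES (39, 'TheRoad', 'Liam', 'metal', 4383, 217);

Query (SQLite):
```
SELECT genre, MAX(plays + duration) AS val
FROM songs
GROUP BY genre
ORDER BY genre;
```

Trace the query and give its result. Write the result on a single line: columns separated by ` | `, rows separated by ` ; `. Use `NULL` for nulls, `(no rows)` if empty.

blues | 7344 ; jazz | 8375 ; metal | 4629 ; rap | 3791

For each row compute plays + duration.
Group by genre; take MAX of the expression per group.
  blues: ids {5, 11, 37, 38} → MAX(plays + duration)=7344
  jazz: ids {14, 17, 25, 32} → MAX(plays + duration)=8375
  metal: ids {7, 33, 34, 39} → MAX(plays + duration)=4629
  rap: ids {2} → MAX(plays + duration)=3791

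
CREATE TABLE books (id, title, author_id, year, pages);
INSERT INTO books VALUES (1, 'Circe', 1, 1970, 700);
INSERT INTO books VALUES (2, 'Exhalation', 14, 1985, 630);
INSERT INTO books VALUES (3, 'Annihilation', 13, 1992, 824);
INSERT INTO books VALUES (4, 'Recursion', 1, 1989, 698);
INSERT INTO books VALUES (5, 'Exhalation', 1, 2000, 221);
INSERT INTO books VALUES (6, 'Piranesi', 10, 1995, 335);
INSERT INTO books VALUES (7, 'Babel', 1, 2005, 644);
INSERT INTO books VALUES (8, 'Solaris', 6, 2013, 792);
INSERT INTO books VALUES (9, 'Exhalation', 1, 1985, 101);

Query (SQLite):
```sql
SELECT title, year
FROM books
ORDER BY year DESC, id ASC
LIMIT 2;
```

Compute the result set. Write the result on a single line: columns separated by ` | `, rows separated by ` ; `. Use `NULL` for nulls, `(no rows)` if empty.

Solaris | 2013 ; Babel | 2005

Sort by year desc, tiebreak id asc: (2013, id=8), (2005, id=7), (2000, id=5), (1995, id=6), (1992, id=3) …. Take first 2.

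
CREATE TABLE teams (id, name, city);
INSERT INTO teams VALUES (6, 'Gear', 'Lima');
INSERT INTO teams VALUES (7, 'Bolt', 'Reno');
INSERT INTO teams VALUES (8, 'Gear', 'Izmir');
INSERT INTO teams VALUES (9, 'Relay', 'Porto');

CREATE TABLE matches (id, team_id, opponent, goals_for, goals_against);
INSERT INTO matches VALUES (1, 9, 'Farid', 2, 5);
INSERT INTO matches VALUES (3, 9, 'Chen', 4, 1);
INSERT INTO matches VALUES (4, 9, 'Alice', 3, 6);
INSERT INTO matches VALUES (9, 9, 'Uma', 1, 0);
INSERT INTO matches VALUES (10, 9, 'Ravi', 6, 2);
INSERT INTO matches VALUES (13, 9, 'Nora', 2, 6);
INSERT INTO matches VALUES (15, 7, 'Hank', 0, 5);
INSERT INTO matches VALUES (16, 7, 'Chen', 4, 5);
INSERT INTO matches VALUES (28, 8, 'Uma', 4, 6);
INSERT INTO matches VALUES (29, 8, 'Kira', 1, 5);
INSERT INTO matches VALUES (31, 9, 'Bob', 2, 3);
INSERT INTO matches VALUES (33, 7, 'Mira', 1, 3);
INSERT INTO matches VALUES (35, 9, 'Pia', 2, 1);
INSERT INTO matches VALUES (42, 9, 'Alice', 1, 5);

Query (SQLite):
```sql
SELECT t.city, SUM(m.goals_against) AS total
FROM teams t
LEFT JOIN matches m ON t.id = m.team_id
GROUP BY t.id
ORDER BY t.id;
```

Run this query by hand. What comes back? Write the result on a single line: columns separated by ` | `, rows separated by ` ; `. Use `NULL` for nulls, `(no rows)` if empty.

Lima | NULL ; Reno | 13 ; Izmir | 11 ; Porto | 29

LEFT JOIN keeps every teams row; unmatched ones get NULL for matches columns.
Group by teams.id and compute SUM(m.goals_against). SUM over an all-NULL group is NULL.
  6: ids {—} → SUM(m.goals_against)=NULL
  7: ids {15, 16, 33} → SUM(m.goals_against)=13
  8: ids {28, 29} → SUM(m.goals_against)=11
  9: ids {1, 3, 4, 9, 10, 13, 31, 35, 42} → SUM(m.goals_against)=29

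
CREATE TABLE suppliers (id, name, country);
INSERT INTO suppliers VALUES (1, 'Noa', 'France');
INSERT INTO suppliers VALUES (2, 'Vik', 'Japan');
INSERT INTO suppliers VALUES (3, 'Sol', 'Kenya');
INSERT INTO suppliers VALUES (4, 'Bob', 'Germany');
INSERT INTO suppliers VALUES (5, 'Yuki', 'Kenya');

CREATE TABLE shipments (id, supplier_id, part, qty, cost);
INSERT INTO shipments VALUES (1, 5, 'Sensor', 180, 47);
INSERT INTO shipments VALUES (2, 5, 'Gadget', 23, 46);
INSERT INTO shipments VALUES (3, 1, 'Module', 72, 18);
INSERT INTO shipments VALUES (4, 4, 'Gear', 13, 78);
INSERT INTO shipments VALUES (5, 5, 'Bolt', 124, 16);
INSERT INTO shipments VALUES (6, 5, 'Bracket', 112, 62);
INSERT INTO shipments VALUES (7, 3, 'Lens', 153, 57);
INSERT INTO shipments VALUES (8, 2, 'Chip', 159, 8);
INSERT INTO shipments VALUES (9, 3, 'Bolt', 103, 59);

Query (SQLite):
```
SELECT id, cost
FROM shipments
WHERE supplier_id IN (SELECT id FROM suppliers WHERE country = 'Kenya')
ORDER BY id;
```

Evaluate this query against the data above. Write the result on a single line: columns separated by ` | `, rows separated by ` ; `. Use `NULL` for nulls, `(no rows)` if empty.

Inner query: suppliers.id where country = 'Kenya'.
Outer: keep shipments rows whose supplier_id is in that set.
Inner query → {3, 5}

1 | 47 ; 2 | 46 ; 5 | 16 ; 6 | 62 ; 7 | 57 ; 9 | 59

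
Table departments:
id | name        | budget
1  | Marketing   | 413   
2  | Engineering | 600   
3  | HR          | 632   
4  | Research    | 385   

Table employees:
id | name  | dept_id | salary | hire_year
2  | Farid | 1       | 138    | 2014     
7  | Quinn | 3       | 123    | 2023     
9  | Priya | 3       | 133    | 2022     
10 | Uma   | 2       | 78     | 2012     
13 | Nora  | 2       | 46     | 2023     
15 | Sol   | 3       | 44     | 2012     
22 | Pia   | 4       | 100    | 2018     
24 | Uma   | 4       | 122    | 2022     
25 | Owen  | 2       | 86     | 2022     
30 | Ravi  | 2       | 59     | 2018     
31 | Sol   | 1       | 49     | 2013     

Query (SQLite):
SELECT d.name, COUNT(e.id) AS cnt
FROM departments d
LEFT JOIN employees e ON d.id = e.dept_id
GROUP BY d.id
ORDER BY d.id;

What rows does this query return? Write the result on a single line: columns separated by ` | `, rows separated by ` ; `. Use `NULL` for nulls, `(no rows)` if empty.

Marketing | 2 ; Engineering | 4 ; HR | 3 ; Research | 2

LEFT JOIN keeps every departments row; unmatched ones get NULL for employees columns.
Group by departments.id and compute COUNT(e.id). COUNT(col) of an all-NULL group is 0.
  1: ids {2, 31} → COUNT(e.id)=2
  2: ids {10, 13, 25, 30} → COUNT(e.id)=4
  3: ids {7, 9, 15} → COUNT(e.id)=3
  4: ids {22, 24} → COUNT(e.id)=2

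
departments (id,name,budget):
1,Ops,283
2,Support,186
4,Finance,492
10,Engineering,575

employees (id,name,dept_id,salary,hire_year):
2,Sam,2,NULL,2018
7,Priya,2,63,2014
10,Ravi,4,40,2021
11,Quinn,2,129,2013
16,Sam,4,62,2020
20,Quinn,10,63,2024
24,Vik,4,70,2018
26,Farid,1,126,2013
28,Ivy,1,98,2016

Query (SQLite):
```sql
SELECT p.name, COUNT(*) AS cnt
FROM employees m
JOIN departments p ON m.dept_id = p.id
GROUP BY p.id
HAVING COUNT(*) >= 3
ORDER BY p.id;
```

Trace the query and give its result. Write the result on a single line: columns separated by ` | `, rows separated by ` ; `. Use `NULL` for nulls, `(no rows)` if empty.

Support | 3 ; Finance | 3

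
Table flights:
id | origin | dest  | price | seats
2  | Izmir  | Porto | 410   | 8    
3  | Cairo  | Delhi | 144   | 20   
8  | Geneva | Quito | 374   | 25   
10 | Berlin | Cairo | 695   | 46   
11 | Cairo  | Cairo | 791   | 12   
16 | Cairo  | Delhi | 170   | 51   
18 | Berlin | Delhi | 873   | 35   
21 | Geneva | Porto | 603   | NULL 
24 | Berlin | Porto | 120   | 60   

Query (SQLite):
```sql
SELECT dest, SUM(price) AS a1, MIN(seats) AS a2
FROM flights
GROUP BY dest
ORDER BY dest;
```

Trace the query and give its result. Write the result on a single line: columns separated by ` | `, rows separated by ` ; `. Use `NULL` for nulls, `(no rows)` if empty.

Group flights by dest.
Per group compute: SUM(price), MIN(seats).
  Cairo: ids {10, 11} → SUM(price)=1486, MIN(seats)=12
  Delhi: ids {3, 16, 18} → SUM(price)=1187, MIN(seats)=20
  Porto: ids {2, 21, 24} → SUM(price)=1133, MIN(seats)=8
  Quito: ids {8} → SUM(price)=374, MIN(seats)=25

Cairo | 1486 | 12 ; Delhi | 1187 | 20 ; Porto | 1133 | 8 ; Quito | 374 | 25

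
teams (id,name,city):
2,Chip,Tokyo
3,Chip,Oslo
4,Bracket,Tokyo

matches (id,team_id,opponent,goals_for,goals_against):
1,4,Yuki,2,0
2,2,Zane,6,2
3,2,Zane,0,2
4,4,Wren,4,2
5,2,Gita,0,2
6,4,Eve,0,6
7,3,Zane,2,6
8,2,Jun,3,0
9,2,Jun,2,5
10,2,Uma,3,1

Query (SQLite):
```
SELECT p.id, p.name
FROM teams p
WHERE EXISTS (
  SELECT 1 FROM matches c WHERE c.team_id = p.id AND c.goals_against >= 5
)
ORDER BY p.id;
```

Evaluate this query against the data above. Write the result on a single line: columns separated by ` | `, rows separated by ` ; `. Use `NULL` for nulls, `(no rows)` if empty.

2 | Chip ; 3 | Chip ; 4 | Bracket

For each teams row, check whether any matches with matching team_id has goals_against >= 5.
Keep rows where that is true.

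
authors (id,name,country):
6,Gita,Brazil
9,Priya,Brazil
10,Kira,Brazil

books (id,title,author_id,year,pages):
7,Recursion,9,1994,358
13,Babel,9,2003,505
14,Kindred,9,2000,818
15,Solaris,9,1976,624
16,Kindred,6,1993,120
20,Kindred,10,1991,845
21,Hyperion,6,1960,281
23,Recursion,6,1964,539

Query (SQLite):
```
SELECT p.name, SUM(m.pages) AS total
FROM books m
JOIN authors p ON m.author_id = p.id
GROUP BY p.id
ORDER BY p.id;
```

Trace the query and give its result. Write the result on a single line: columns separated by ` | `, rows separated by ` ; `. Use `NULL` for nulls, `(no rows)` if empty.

Gita | 940 ; Priya | 2305 ; Kira | 845

Join each books row to its authors via author_id.
Group joined rows by authors.id; compute SUM(m.pages) per group.
  6: ids {16, 21, 23} → SUM(m.pages)=940
  9: ids {7, 13, 14, 15} → SUM(m.pages)=2305
  10: ids {20} → SUM(m.pages)=845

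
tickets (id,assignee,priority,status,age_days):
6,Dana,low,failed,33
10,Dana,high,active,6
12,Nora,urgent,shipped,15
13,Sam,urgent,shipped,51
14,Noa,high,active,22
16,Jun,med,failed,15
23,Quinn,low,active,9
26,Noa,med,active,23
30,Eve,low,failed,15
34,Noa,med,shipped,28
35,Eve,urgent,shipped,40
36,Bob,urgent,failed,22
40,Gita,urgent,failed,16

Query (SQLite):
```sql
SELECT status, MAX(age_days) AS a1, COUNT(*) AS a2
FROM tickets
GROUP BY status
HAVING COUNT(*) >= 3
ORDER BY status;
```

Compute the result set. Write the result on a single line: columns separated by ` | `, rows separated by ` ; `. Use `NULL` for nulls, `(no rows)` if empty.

active | 23 | 4 ; failed | 33 | 5 ; shipped | 51 | 4

Group tickets by status.
Per group compute: MAX(age_days), COUNT(*).
HAVING: drop groups with fewer than 3 rows.
  active: ids {10, 14, 23, 26} → MAX(age_days)=23, COUNT(*)=4
  failed: ids {6, 16, 30, 36, 40} → MAX(age_days)=33, COUNT(*)=5
  shipped: ids {12, 13, 34, 35} → MAX(age_days)=51, COUNT(*)=4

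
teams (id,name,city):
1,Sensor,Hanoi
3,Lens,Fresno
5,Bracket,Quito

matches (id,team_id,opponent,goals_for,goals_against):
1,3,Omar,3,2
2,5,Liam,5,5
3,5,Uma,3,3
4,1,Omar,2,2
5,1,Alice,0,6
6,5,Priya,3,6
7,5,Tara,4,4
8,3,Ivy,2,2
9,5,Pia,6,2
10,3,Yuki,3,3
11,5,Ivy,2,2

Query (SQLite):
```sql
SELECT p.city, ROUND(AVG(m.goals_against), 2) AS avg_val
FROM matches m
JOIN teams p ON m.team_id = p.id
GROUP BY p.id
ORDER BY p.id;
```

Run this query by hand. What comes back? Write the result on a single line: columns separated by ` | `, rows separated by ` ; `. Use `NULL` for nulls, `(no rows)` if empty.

Hanoi | 4 ; Fresno | 2.33 ; Quito | 3.67

Join each matches row to its teams via team_id.
Group joined rows by teams.id; compute ROUND(AVG(m.goals_against), 2) per group.
  1: ids {4, 5} → ROUND(AVG(m.goals_against), 2)=4
  3: ids {1, 8, 10} → ROUND(AVG(m.goals_against), 2)=2.33
  5: ids {2, 3, 6, 7, 9, 11} → ROUND(AVG(m.goals_against), 2)=3.67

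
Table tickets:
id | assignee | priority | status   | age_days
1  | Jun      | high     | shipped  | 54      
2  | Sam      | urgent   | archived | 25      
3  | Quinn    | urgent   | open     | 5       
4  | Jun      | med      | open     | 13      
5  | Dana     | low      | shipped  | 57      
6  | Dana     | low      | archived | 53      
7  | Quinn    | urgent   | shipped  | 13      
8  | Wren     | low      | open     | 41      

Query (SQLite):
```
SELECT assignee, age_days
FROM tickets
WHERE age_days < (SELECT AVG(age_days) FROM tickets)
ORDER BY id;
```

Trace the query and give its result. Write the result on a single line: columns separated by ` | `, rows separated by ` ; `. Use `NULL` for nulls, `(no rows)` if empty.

Scalar subquery: AVG(age_days) over all tickets rows = 32.625.
Keep rows where age_days < that value.

Sam | 25 ; Quinn | 5 ; Jun | 13 ; Quinn | 13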